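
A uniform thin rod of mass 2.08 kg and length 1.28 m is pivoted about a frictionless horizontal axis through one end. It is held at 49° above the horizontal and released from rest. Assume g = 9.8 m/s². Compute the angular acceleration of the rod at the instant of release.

α ≈ 7.53 rad/s²

About the pivot, I = (1/3)ML² = (1/3)(2.08)(1.28)² = 1.136 kg·m².
The weight acts at the center, a distance L/2 = 0.6400 m from the pivot; τ = Mg(L/2) cos 49° = 8.559 N·m.
α = τ/I = 8.559/1.136 = 7.534 rad/s².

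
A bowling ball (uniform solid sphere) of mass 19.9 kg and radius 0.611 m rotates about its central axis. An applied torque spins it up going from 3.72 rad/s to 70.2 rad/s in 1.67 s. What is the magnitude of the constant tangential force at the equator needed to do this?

I = (2/5)MR² = (2/5)(19.9)(0.611)² = 2.972 kg·m².
α = Δω/Δt = (70.2 − 3.72)/1.67 = 39.81 rad/s².
The required torque is τ = Iα = (2.972)(39.81) = 118.3 N·m.
A tangential force at the equator gives τ = FR, so F = τ/R = 118.3/0.611 = 193.6 N.

F ≈ 194 N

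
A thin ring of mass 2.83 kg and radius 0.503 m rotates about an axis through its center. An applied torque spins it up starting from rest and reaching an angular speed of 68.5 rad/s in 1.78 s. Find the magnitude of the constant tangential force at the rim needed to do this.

I = MR² = (2.83)(0.503)² = 0.7160 kg·m².
α = Δω/Δt = (68.5 − 0)/1.78 = 38.48 rad/s².
The required torque is τ = Iα = (0.7160)(38.48) = 27.55 N·m.
A tangential force at the rim gives τ = FR, so F = τ/R = 27.55/0.503 = 54.78 N.

F ≈ 54.8 N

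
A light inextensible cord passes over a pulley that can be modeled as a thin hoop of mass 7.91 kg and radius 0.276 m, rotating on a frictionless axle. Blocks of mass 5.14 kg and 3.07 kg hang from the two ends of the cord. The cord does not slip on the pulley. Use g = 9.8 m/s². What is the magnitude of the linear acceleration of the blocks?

I = MR² = (7.91)(0.276)² = 0.6026 kg·m².
Heavier block: m₁g − T₁ = m₁a. Lighter block: T₂ − m₂g = m₂a.
Pulley: (T₁ − T₂)R = Iα = I(a/R), so T₁ − T₂ = (I/R²)a = 1·M_p a = 7.910·a.
Adding the three: (m₁ − m₂)g = (m₁ + m₂ + 7.910)a, so a = (5.14 − 3.07)(9.8)/(5.14 + 3.07 + 7.910) = 1.258 m/s².

a ≈ 1.26 m/s²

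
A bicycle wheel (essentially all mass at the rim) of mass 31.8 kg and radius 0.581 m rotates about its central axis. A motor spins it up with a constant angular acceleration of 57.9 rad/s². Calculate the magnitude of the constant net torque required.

I = MR² = (31.8)(0.581)² = 10.73 kg·m².
τ = Iα = (10.73)(57.90) = 621.5 N·m.

τ ≈ 622 N·m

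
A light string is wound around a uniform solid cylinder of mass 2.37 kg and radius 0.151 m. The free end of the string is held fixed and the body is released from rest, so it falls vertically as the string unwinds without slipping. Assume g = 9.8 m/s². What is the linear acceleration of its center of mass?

a ≈ 6.53 m/s²

Translation: Mg − T = Ma. Rotation about the center: TR = Iα with I = ½MR².
With a = αR: T = (I/R²)a = (1/2)M a, so Mg = (1 + 0.5000)Ma.
a = g/(1 + 0.5000) = 9.8/1.500 = 6.533 m/s².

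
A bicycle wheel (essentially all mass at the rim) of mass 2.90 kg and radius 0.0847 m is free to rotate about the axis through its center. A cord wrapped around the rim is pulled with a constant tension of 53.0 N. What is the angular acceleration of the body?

I = MR² = (2.90)(0.0847)² = 0.02080 kg·m².
τ = F R = (53.0)(0.0847) = 4.489 N·m.
Newton's second law for rotation, τ = Iα, gives α = τ/I = 4.489/0.02080 = 215.8 rad/s².

α ≈ 216 rad/s²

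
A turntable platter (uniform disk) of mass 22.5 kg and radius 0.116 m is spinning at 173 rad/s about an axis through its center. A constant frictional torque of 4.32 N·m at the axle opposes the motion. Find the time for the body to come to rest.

I = ½MR² = (1/2)(22.5)(0.116)² = 0.1514 kg·m².
The net torque has magnitude 4.32 N·m, opposing ω.
|α| = τ/I = 4.320/0.1514 = 28.54 rad/s² (deceleration).
0 = ω₀ − |α|t ⇒ t = ω₀/|α| = 173/28.54 = 6.062 s.

t ≈ 6.06 s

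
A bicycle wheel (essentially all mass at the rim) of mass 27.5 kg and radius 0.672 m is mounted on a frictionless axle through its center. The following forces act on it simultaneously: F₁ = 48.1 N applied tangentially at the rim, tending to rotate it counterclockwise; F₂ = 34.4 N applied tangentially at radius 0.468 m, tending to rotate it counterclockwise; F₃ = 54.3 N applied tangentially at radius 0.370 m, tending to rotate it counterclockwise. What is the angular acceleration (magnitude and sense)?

I = MR² = (27.5)(0.672)² = 12.42 kg·m².
Taking counterclockwise as positive: τ₁ = +(48.1)(0.672) = +32.32 N·m; τ₂ = +(34.4)(0.468) = +16.10 N·m; τ₃ = +(54.3)(0.370) = +20.09 N·m.
Net torque τ = 68.51 N·m.
α = τ/I = 68.51/12.42 = 5.517 rad/s².

α ≈ 5.52 rad/s², counterclockwise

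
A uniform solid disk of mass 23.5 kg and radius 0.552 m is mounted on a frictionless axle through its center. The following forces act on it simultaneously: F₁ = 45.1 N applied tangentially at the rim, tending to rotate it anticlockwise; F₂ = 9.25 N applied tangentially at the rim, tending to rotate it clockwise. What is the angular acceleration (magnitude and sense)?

I = ½MR² = (1/2)(23.5)(0.552)² = 3.580 kg·m².
Taking anticlockwise as positive: τ₁ = +(45.1)(0.552) = +24.90 N·m; τ₂ = −(9.25)(0.552) = −5.106 N·m.
Net torque τ = 19.79 N·m.
α = τ/I = 19.79/3.580 = 5.527 rad/s².

α ≈ 5.53 rad/s², anticlockwise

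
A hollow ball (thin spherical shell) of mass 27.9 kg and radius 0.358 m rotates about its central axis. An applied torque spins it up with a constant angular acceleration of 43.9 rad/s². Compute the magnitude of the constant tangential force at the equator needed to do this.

F ≈ 292 N

I = (2/3)MR² = (2/3)(27.9)(0.358)² = 2.384 kg·m².
The required torque is τ = Iα = (2.384)(43.90) = 104.7 N·m.
A tangential force at the equator gives τ = FR, so F = τ/R = 104.7/0.358 = 292.3 N.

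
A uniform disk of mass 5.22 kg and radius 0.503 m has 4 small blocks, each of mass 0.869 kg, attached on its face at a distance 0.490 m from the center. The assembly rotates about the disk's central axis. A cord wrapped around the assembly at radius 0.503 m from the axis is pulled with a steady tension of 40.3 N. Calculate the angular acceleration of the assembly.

α ≈ 13.6 rad/s²

I_disk = ½MR² = ½(5.22)(0.503)² = 0.6604 kg·m².
I_blocks = 4·m·r² = 4(0.869)(0.490)² = 0.8346 kg·m².
Total I = 1.495 kg·m².
τ = F r = (40.3)(0.503) = 20.27 N·m.
α = τ/I = 20.27/1.495 = 13.56 rad/s².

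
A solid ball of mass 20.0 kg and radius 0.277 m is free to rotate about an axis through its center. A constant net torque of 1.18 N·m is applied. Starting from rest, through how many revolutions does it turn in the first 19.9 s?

≈ 60.6 revolutions

I = (2/5)MR² = (2/5)(20.0)(0.277)² = 0.6138 kg·m².
α = τ/I = 1.18/0.6138 = 1.922 rad/s².
θ = ½αt² = ½(1.922)(19.9)² = 380.6 rad.
Revolutions = θ/(2π) = 60.58.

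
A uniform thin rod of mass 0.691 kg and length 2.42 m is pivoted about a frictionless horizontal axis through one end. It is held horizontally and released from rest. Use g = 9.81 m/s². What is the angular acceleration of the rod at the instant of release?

About the pivot, I = (1/3)ML² = (1/3)(0.691)(2.42)² = 1.349 kg·m².
The weight acts at the center, a distance L/2 = 1.210 m from the pivot; τ = Mg(L/2) = 8.202 N·m.
α = τ/I = 8.202/1.349 = 6.081 rad/s².
(Equivalently α = (3g/(2L)) = 6.081 rad/s².)

α ≈ 6.08 rad/s²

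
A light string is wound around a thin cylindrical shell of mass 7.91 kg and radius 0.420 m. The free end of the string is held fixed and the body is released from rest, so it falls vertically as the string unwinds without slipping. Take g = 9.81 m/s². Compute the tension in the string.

T ≈ 38.8 N

Translation: Mg − T = Ma. Rotation about the center: TR = Iα with I = MR².
With a = αR: T = (I/R²)a = M a, so Mg = (1 + 1.000)Ma.
a = g/(1 + 1.000) = 9.81/2.000 = 4.905 m/s².
T = 1.000·M·a = (1.000)(7.91)(4.905) = 38.80 N.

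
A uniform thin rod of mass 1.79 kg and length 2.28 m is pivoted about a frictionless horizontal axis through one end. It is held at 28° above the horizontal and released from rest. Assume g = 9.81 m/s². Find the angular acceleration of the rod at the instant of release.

α ≈ 5.70 rad/s²

About the pivot, I = (1/3)ML² = (1/3)(1.79)(2.28)² = 3.102 kg·m².
The weight acts at the center, a distance L/2 = 1.140 m from the pivot; τ = Mg(L/2) cos 28° = 17.68 N·m.
α = τ/I = 17.68/3.102 = 5.698 rad/s².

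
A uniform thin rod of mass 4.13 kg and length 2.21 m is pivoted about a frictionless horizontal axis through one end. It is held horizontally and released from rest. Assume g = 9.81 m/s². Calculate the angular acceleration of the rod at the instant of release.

About the pivot, I = (1/3)ML² = (1/3)(4.13)(2.21)² = 6.724 kg·m².
The weight acts at the center, a distance L/2 = 1.105 m from the pivot; τ = Mg(L/2) = 44.77 N·m.
α = τ/I = 44.77/6.724 = 6.658 rad/s².
(Equivalently α = (3g/(2L)) = 6.658 rad/s².)

α ≈ 6.66 rad/s²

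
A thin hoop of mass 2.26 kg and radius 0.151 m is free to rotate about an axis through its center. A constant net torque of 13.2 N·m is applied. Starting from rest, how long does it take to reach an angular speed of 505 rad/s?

t ≈ 1.97 s

I = MR² = (2.26)(0.151)² = 0.05153 kg·m².
α = τ/I = 13.2/0.05153 = 256.2 rad/s².
ω = αt ⇒ t = ω/α = 505/256.2 = 1.971 s.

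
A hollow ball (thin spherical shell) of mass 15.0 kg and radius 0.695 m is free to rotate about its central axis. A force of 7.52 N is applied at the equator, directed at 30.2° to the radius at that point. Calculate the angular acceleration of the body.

I = (2/3)MR² = (2/3)(15.0)(0.695)² = 4.830 kg·m².
Only the tangential component produces torque: τ = F R sinθ = (7.52)(0.695) sin 30.2° = 2.629 N·m.
Newton's second law for rotation, τ = Iα, gives α = τ/I = 2.629/4.830 = 0.5443 rad/s².

α ≈ 0.544 rad/s²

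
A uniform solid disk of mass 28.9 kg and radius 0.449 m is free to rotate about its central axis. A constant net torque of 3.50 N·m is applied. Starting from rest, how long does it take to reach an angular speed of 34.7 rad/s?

t ≈ 28.9 s

I = ½MR² = (1/2)(28.9)(0.449)² = 2.913 kg·m².
α = τ/I = 3.50/2.913 = 1.201 rad/s².
ω = αt ⇒ t = ω/α = 34.7/1.201 = 28.88 s.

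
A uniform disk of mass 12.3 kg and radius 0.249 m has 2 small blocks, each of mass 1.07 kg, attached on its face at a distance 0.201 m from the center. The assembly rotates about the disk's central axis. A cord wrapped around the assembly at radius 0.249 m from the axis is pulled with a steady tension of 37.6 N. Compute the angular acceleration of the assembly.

α ≈ 20.0 rad/s²

I_disk = ½MR² = ½(12.3)(0.249)² = 0.3813 kg·m².
I_blocks = 2·m·r² = 2(1.07)(0.201)² = 0.08646 kg·m².
Total I = 0.4678 kg·m².
τ = F r = (37.6)(0.249) = 9.362 N·m.
α = τ/I = 9.362/0.4678 = 20.02 rad/s².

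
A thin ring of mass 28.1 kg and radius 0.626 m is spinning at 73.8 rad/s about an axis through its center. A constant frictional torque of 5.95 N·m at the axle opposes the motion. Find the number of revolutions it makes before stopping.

≈ 802 revolutions

I = MR² = (28.1)(0.626)² = 11.01 kg·m².
The net torque has magnitude 5.95 N·m, opposing ω.
|α| = τ/I = 5.950/11.01 = 0.5403 rad/s² (deceleration).
ω² = ω₀² − 2|α|θ with ω = 0 ⇒ θ = ω₀²/(2|α|) = 5040 rad = 802.1 rev.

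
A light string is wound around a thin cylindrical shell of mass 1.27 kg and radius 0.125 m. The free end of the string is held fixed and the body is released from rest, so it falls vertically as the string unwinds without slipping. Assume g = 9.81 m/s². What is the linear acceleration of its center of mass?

a ≈ 4.91 m/s²

Translation: Mg − T = Ma. Rotation about the center: TR = Iα with I = MR².
With a = αR: T = (I/R²)a = M a, so Mg = (1 + 1.000)Ma.
a = g/(1 + 1.000) = 9.81/2.000 = 4.905 m/s².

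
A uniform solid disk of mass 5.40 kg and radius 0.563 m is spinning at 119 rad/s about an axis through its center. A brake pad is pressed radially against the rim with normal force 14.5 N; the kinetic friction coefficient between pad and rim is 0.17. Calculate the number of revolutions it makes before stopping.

I = ½MR² = (1/2)(5.40)(0.563)² = 0.8558 kg·m².
Friction force f = μN = (0.17)(14.5) = 2.465 N at the rim; torque magnitude τ = fR = 1.388 N·m, opposing ω.
|α| = τ/I = 1.388/0.8558 = 1.622 rad/s² (deceleration).
ω² = ω₀² − 2|α|θ with ω = 0 ⇒ θ = ω₀²/(2|α|) = 4366 rad = 694.9 rev.

≈ 695 revolutions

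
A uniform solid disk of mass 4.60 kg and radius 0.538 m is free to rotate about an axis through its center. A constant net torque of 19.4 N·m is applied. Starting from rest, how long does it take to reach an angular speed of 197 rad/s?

t ≈ 6.76 s

I = ½MR² = (1/2)(4.60)(0.538)² = 0.6657 kg·m².
α = τ/I = 19.4/0.6657 = 29.14 rad/s².
ω = αt ⇒ t = ω/α = 197/29.14 = 6.760 s.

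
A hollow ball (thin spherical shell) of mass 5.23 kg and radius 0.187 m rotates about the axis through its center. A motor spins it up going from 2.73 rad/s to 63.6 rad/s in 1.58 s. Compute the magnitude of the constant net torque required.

I = (2/3)MR² = (2/3)(5.23)(0.187)² = 0.1219 kg·m².
α = Δω/Δt = (63.6 − 2.73)/1.58 = 38.53 rad/s².
τ = Iα = (0.1219)(38.53) = 4.697 N·m.

τ ≈ 4.70 N·m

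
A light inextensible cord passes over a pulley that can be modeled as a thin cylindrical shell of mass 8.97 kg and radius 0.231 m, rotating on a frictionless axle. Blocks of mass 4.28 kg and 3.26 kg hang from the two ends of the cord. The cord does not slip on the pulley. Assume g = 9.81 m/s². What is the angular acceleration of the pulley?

I = MR² = (8.97)(0.231)² = 0.4786 kg·m².
Heavier block: m₁g − T₁ = m₁a. Lighter block: T₂ − m₂g = m₂a.
Pulley: (T₁ − T₂)R = Iα = I(a/R), so T₁ − T₂ = (I/R²)a = 1·M_p a = 8.970·a.
Adding the three: (m₁ − m₂)g = (m₁ + m₂ + 8.970)a, so a = (4.28 − 3.26)(9.81)/(4.28 + 3.26 + 8.970) = 0.6061 m/s².
α = a/R = 0.6061/0.231 = 2.624 rad/s².

α ≈ 2.62 rad/s²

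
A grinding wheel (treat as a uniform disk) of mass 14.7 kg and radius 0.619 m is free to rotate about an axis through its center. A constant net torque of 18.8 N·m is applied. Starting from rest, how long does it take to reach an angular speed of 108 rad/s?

t ≈ 16.2 s

I = ½MR² = (1/2)(14.7)(0.619)² = 2.816 kg·m².
α = τ/I = 18.8/2.816 = 6.676 rad/s².
ω = αt ⇒ t = ω/α = 108/6.676 = 16.18 s.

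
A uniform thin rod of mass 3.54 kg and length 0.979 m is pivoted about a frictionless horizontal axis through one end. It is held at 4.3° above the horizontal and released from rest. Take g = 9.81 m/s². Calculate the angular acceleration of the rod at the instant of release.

About the pivot, I = (1/3)ML² = (1/3)(3.54)(0.979)² = 1.131 kg·m².
The weight acts at the center, a distance L/2 = 0.4895 m from the pivot; τ = Mg(L/2) cos 4.3° = 16.95 N·m.
α = τ/I = 16.95/1.131 = 14.99 rad/s².

α ≈ 15.0 rad/s²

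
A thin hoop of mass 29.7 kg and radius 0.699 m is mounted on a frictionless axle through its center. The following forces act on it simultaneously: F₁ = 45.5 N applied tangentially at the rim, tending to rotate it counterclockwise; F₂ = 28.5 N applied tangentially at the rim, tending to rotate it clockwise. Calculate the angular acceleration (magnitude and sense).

α ≈ 0.819 rad/s², counterclockwise

I = MR² = (29.7)(0.699)² = 14.51 kg·m².
Taking counterclockwise as positive: τ₁ = +(45.5)(0.699) = +31.80 N·m; τ₂ = −(28.5)(0.699) = −19.92 N·m.
Net torque τ = 11.88 N·m.
α = τ/I = 11.88/14.51 = 0.8189 rad/s².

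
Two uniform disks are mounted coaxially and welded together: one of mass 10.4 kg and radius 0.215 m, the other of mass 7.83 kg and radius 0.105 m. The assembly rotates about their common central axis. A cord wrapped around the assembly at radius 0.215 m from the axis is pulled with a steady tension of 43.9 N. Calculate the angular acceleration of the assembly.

I = ½M₁R₁² + ½M₂R₂² = ½(10.4)(0.215)² + ½(7.83)(0.105)² = 0.2835 kg·m².
τ = F r = (43.9)(0.215) = 9.438 N·m.
α = τ/I = 9.438/0.2835 = 33.29 rad/s².

α ≈ 33.3 rad/s²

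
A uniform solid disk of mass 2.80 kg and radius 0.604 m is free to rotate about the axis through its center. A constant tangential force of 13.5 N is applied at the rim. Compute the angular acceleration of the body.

I = ½MR² = (1/2)(2.80)(0.604)² = 0.5107 kg·m².
τ = F R = (13.5)(0.604) = 8.154 N·m.
From τ = Iα: α = 8.154/0.5107 = 15.96 rad/s².

α ≈ 16.0 rad/s²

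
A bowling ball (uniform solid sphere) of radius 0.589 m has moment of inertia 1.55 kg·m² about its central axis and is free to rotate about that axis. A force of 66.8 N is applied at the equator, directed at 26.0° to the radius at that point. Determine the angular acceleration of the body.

Only the tangential component produces torque: τ = F R sinθ = (66.8)(0.589) sin 26.0° = 17.25 N·m.
Newton's second law for rotation, τ = Iα, gives α = τ/I = 17.25/1.550 = 11.13 rad/s².

α ≈ 11.1 rad/s²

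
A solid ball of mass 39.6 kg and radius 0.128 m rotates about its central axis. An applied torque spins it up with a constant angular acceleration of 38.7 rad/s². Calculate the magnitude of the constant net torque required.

I = (2/5)MR² = (2/5)(39.6)(0.128)² = 0.2595 kg·m².
τ = Iα = (0.2595)(38.70) = 10.04 N·m.

τ ≈ 10.0 N·m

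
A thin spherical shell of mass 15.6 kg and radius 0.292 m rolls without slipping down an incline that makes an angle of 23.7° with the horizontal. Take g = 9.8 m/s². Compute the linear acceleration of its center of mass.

Translation along the incline: Mg sinθ − f = Ma.
Rotation about the center: fR = Iα with I = (2/3)MR². No-slip gives a = αR, so f = (I/R²)a = (2/3)M a.
Substituting: Mg sinθ = (1 + 0.6667)Ma, so a = g sinθ/(1 + 0.6667) = (9.8) sin 23.7° / 1.667 = 2.363 m/s².

a ≈ 2.36 m/s²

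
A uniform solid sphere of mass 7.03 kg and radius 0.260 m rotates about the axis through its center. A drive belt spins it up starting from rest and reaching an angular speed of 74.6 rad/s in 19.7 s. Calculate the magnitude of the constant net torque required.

I = (2/5)MR² = (2/5)(7.03)(0.260)² = 0.1901 kg·m².
α = Δω/Δt = (74.6 − 0)/19.7 = 3.787 rad/s².
τ = Iα = (0.1901)(3.787) = 0.7198 N·m.

τ ≈ 0.720 N·m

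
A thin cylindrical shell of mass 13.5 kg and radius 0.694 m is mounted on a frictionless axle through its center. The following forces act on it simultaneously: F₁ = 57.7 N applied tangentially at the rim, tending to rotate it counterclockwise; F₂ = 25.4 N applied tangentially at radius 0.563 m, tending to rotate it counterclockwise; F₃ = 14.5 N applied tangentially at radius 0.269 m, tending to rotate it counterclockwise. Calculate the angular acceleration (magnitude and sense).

I = MR² = (13.5)(0.694)² = 6.502 kg·m².
Taking counterclockwise as positive: τ₁ = +(57.7)(0.694) = +40.04 N·m; τ₂ = +(25.4)(0.563) = +14.30 N·m; τ₃ = +(14.5)(0.269) = +3.901 N·m.
Net torque τ = 58.24 N·m.
α = τ/I = 58.24/6.502 = 8.958 rad/s².

α ≈ 8.96 rad/s², counterclockwise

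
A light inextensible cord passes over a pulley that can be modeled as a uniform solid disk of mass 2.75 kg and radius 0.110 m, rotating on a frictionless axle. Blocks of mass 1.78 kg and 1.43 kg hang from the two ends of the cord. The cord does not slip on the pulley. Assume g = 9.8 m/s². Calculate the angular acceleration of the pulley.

α ≈ 6.80 rad/s²

I = ½MR² = (1/2)(2.75)(0.110)² = 0.01664 kg·m².
Heavier block: m₁g − T₁ = m₁a. Lighter block: T₂ − m₂g = m₂a.
Pulley: (T₁ − T₂)R = Iα = I(a/R), so T₁ − T₂ = (I/R²)a = (1/2)M_p a = 1.375·a.
Adding the three: (m₁ − m₂)g = (m₁ + m₂ + 1.375)a, so a = (1.78 − 1.43)(9.8)/(1.78 + 1.43 + 1.375) = 0.7481 m/s².
α = a/R = 0.7481/0.110 = 6.801 rad/s².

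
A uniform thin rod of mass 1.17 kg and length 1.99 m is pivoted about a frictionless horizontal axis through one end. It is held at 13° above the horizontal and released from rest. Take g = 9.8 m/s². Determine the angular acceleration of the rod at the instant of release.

α ≈ 7.20 rad/s²

About the pivot, I = (1/3)ML² = (1/3)(1.17)(1.99)² = 1.544 kg·m².
The weight acts at the center, a distance L/2 = 0.9950 m from the pivot; τ = Mg(L/2) cos 13° = 11.12 N·m.
α = τ/I = 11.12/1.544 = 7.198 rad/s².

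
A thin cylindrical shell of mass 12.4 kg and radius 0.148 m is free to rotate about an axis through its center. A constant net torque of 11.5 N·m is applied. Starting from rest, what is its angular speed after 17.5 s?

ω ≈ 741 rad/s

I = MR² = (12.4)(0.148)² = 0.2716 kg·m².
α = τ/I = 11.5/0.2716 = 42.34 rad/s².
ω = ω₀ + αt = 0 + (42.34)(17.5) = 741.0 rad/s.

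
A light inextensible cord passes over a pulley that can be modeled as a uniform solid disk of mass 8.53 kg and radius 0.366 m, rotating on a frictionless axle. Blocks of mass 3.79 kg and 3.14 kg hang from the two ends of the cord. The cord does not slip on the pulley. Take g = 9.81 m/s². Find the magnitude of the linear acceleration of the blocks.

I = ½MR² = (1/2)(8.53)(0.366)² = 0.5713 kg·m².
Heavier block: m₁g − T₁ = m₁a. Lighter block: T₂ − m₂g = m₂a.
Pulley: (T₁ − T₂)R = Iα = I(a/R), so T₁ − T₂ = (I/R²)a = (1/2)M_p a = 4.265·a.
Adding the three: (m₁ − m₂)g = (m₁ + m₂ + 4.265)a, so a = (3.79 − 3.14)(9.81)/(3.79 + 3.14 + 4.265) = 0.5696 m/s².

a ≈ 0.570 m/s²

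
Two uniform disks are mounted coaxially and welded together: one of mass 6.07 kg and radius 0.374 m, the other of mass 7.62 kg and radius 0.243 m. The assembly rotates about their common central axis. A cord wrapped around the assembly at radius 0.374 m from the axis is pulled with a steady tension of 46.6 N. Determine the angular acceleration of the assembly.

α ≈ 26.8 rad/s²

I = ½M₁R₁² + ½M₂R₂² = ½(6.07)(0.374)² + ½(7.62)(0.243)² = 0.6495 kg·m².
τ = F r = (46.6)(0.374) = 17.43 N·m.
α = τ/I = 17.43/0.6495 = 26.83 rad/s².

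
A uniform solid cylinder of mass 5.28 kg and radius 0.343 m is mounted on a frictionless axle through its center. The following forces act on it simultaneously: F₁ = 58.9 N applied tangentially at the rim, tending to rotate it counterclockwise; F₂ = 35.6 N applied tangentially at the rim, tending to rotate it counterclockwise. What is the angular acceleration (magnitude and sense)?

I = ½MR² = (1/2)(5.28)(0.343)² = 0.3106 kg·m².
Taking counterclockwise as positive: τ₁ = +(58.9)(0.343) = +20.20 N·m; τ₂ = +(35.6)(0.343) = +12.21 N·m.
Net torque τ = 32.41 N·m.
α = τ/I = 32.41/0.3106 = 104.4 rad/s².

α ≈ 104 rad/s², counterclockwise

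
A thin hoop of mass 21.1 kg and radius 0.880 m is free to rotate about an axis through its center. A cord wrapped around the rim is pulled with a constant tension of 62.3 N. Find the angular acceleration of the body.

I = MR² = (21.1)(0.880)² = 16.34 kg·m².
τ = F R = (62.3)(0.880) = 54.82 N·m.
Newton's second law for rotation, τ = Iα, gives α = τ/I = 54.82/16.34 = 3.355 rad/s².

α ≈ 3.36 rad/s²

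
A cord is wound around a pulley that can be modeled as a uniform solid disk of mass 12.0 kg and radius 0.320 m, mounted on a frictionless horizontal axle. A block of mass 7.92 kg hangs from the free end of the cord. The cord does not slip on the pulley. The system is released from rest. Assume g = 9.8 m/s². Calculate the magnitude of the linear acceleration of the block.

a ≈ 5.58 m/s²

I = ½MR² = (1/2)(12.0)(0.320)² = 0.6144 kg·m².
Block: mg − T = ma. Pulley: TR = Iα. No-slip: a = αR, so T = (I/R²)a = 6.000·a.
Then mg = (m + 6.000)a, so a = (7.92)(9.8)/(7.92 + 6.000) = 5.576 m/s².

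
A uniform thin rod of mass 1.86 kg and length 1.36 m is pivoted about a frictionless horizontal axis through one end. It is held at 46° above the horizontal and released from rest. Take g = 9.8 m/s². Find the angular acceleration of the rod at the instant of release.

α ≈ 7.51 rad/s²

About the pivot, I = (1/3)ML² = (1/3)(1.86)(1.36)² = 1.147 kg·m².
The weight acts at the center, a distance L/2 = 0.6800 m from the pivot; τ = Mg(L/2) cos 46° = 8.610 N·m.
α = τ/I = 8.610/1.147 = 7.508 rad/s².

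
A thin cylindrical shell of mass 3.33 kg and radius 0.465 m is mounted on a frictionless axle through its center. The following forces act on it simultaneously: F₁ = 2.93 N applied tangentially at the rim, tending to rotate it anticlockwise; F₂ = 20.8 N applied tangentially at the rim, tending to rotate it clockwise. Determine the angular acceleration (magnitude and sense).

α ≈ 11.5 rad/s², clockwise

I = MR² = (3.33)(0.465)² = 0.7200 kg·m².
Taking anticlockwise as positive: τ₁ = +(2.93)(0.465) = +1.362 N·m; τ₂ = −(20.8)(0.465) = −9.672 N·m.
Net torque τ = -8.310 N·m.
α = τ/I = -8.310/0.7200 = -11.54 rad/s².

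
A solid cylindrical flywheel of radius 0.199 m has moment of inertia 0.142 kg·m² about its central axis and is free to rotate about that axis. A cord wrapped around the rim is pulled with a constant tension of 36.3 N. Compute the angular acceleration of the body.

τ = F R = (36.3)(0.199) = 7.224 N·m.
Newton's second law for rotation, τ = Iα, gives α = τ/I = 7.224/0.1420 = 50.87 rad/s².

α ≈ 50.9 rad/s²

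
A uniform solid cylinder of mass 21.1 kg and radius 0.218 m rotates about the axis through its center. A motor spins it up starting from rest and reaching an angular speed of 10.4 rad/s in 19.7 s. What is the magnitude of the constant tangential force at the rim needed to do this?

F ≈ 1.21 N

I = ½MR² = (1/2)(21.1)(0.218)² = 0.5014 kg·m².
α = Δω/Δt = (10.4 − 0)/19.7 = 0.5279 rad/s².
The required torque is τ = Iα = (0.5014)(0.5279) = 0.2647 N·m.
A tangential force at the rim gives τ = FR, so F = τ/R = 0.2647/0.218 = 1.214 N.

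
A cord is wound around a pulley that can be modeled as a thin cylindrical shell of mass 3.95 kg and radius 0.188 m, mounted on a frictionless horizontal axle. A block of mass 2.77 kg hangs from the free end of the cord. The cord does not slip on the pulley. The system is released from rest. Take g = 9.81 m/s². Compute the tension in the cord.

T ≈ 16.0 N

I = MR² = (3.95)(0.188)² = 0.1396 kg·m².
Block: mg − T = ma. Pulley: TR = Iα. No-slip: a = αR, so T = (I/R²)a = 3.950·a.
Then mg = (m + 3.950)a, so a = (2.77)(9.81)/(2.77 + 3.950) = 4.044 m/s².
T = 3.950·a = 15.97 N.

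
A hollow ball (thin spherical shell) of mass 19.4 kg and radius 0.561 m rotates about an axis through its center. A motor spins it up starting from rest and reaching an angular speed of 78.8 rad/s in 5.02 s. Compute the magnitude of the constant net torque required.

I = (2/3)MR² = (2/3)(19.4)(0.561)² = 4.070 kg·m².
α = Δω/Δt = (78.8 − 0)/5.02 = 15.70 rad/s².
τ = Iα = (4.070)(15.70) = 63.89 N·m.

τ ≈ 63.9 N·m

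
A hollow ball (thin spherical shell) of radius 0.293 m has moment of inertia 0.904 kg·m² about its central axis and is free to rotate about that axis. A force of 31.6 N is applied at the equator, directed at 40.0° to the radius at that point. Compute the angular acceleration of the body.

α ≈ 6.58 rad/s²

Only the tangential component produces torque: τ = F R sinθ = (31.6)(0.293) sin 40.0° = 5.951 N·m.
Newton's second law for rotation, τ = Iα, gives α = τ/I = 5.951/0.9040 = 6.583 rad/s².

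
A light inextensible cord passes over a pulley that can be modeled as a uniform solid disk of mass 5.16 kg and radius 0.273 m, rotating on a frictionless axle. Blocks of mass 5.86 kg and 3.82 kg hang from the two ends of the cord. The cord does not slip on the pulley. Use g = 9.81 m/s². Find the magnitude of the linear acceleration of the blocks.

a ≈ 1.63 m/s²

I = ½MR² = (1/2)(5.16)(0.273)² = 0.1923 kg·m².
Heavier block: m₁g − T₁ = m₁a. Lighter block: T₂ − m₂g = m₂a.
Pulley: (T₁ − T₂)R = Iα = I(a/R), so T₁ − T₂ = (I/R²)a = (1/2)M_p a = 2.580·a.
Adding the three: (m₁ − m₂)g = (m₁ + m₂ + 2.580)a, so a = (5.86 − 3.82)(9.81)/(5.86 + 3.82 + 2.580) = 1.632 m/s².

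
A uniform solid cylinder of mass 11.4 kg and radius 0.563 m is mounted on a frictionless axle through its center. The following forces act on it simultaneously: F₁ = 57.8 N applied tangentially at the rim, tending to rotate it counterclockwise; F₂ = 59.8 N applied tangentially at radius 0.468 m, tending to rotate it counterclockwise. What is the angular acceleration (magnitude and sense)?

α ≈ 33.5 rad/s², counterclockwise

I = ½MR² = (1/2)(11.4)(0.563)² = 1.807 kg·m².
Taking counterclockwise as positive: τ₁ = +(57.8)(0.563) = +32.54 N·m; τ₂ = +(59.8)(0.468) = +27.99 N·m.
Net torque τ = 60.53 N·m.
α = τ/I = 60.53/1.807 = 33.50 rad/s².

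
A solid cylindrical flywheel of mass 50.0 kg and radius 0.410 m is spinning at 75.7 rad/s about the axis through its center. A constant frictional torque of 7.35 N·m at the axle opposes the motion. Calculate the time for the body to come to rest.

t ≈ 43.3 s

I = ½MR² = (1/2)(50.0)(0.410)² = 4.202 kg·m².
The net torque has magnitude 7.35 N·m, opposing ω.
|α| = τ/I = 7.350/4.202 = 1.749 rad/s² (deceleration).
0 = ω₀ − |α|t ⇒ t = ω₀/|α| = 75.7/1.749 = 43.28 s.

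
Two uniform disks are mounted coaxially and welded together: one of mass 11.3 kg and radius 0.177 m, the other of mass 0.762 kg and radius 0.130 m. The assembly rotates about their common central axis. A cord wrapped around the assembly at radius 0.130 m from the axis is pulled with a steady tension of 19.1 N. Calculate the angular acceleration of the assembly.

I = ½M₁R₁² + ½M₂R₂² = ½(11.3)(0.177)² + ½(0.762)(0.130)² = 0.1834 kg·m².
τ = F r = (19.1)(0.130) = 2.483 N·m.
α = τ/I = 2.483/0.1834 = 13.54 rad/s².

α ≈ 13.5 rad/s²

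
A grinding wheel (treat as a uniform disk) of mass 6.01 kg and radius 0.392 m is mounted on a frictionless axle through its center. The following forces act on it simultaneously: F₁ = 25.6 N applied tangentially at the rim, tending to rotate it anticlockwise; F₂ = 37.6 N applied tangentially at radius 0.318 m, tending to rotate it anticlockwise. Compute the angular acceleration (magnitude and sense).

I = ½MR² = (1/2)(6.01)(0.392)² = 0.4618 kg·m².
Taking anticlockwise as positive: τ₁ = +(25.6)(0.392) = +10.04 N·m; τ₂ = +(37.6)(0.318) = +11.96 N·m.
Net torque τ = 21.99 N·m.
α = τ/I = 21.99/0.4618 = 47.63 rad/s².

α ≈ 47.6 rad/s², anticlockwise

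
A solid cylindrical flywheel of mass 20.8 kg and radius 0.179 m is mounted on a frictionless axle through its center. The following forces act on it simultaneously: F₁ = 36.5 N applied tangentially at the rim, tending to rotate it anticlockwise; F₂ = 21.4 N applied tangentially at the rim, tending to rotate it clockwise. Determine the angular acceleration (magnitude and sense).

α ≈ 8.11 rad/s², anticlockwise

I = ½MR² = (1/2)(20.8)(0.179)² = 0.3332 kg·m².
Taking anticlockwise as positive: τ₁ = +(36.5)(0.179) = +6.534 N·m; τ₂ = −(21.4)(0.179) = −3.831 N·m.
Net torque τ = 2.703 N·m.
α = τ/I = 2.703/0.3332 = 8.111 rad/s².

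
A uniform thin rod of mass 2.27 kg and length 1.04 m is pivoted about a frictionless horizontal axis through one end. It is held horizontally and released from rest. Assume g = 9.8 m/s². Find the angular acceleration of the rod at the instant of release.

α ≈ 14.1 rad/s²

About the pivot, I = (1/3)ML² = (1/3)(2.27)(1.04)² = 0.8184 kg·m².
The weight acts at the center, a distance L/2 = 0.5200 m from the pivot; τ = Mg(L/2) = 11.57 N·m.
α = τ/I = 11.57/0.8184 = 14.13 rad/s².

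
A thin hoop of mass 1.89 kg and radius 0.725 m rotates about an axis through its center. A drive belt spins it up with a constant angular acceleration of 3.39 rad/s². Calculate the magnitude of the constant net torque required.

I = MR² = (1.89)(0.725)² = 0.9934 kg·m².
τ = Iα = (0.9934)(3.390) = 3.368 N·m.

τ ≈ 3.37 N·m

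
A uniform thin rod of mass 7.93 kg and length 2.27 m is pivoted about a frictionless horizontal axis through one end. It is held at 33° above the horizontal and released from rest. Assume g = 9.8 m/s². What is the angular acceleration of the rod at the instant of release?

α ≈ 5.43 rad/s²

About the pivot, I = (1/3)ML² = (1/3)(7.93)(2.27)² = 13.62 kg·m².
The weight acts at the center, a distance L/2 = 1.135 m from the pivot; τ = Mg(L/2) cos 33° = 73.98 N·m.
α = τ/I = 73.98/13.62 = 5.431 rad/s².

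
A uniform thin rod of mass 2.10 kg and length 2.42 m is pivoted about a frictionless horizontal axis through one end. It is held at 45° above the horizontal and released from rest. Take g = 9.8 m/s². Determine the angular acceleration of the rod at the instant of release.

α ≈ 4.30 rad/s²

About the pivot, I = (1/3)ML² = (1/3)(2.10)(2.42)² = 4.099 kg·m².
The weight acts at the center, a distance L/2 = 1.210 m from the pivot; τ = Mg(L/2) cos 45° = 17.61 N·m.
α = τ/I = 17.61/4.099 = 4.295 rad/s².
(Equivalently α = (3g/(2L)) cos 45° = 4.295 rad/s².)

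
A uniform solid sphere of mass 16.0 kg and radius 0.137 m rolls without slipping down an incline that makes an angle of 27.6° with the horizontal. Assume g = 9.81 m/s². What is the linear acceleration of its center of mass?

a ≈ 3.25 m/s²

Translation along the incline: Mg sinθ − f = Ma.
Rotation about the center: fR = Iα with I = (2/5)MR². No-slip gives a = αR, so f = (I/R²)a = (2/5)M a.
Substituting: Mg sinθ = (1 + 0.4000)Ma, so a = g sinθ/(1 + 0.4000) = (9.81) sin 27.6° / 1.400 = 3.246 m/s².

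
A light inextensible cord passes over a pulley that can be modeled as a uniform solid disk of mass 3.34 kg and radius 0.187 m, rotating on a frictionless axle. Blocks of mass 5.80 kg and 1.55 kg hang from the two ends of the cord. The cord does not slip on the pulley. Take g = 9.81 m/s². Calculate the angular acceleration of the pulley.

α ≈ 24.7 rad/s²

I = ½MR² = (1/2)(3.34)(0.187)² = 0.05840 kg·m².
Heavier block: m₁g − T₁ = m₁a. Lighter block: T₂ − m₂g = m₂a.
Pulley: (T₁ − T₂)R = Iα = I(a/R), so T₁ − T₂ = (I/R²)a = (1/2)M_p a = 1.670·a.
Adding the three: (m₁ − m₂)g = (m₁ + m₂ + 1.670)a, so a = (5.80 − 1.55)(9.81)/(5.80 + 1.55 + 1.670) = 4.622 m/s².
α = a/R = 4.622/0.187 = 24.72 rad/s².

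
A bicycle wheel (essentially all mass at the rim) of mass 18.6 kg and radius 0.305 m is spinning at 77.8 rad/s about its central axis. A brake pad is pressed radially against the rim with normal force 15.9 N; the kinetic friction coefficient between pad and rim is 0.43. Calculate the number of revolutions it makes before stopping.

≈ 400 revolutions

I = MR² = (18.6)(0.305)² = 1.730 kg·m².
Friction force f = μN = (0.43)(15.9) = 6.837 N at the rim; torque magnitude τ = fR = 2.085 N·m, opposing ω.
|α| = τ/I = 2.085/1.730 = 1.205 rad/s² (deceleration).
ω² = ω₀² − 2|α|θ with ω = 0 ⇒ θ = ω₀²/(2|α|) = 2511 rad = 399.7 rev.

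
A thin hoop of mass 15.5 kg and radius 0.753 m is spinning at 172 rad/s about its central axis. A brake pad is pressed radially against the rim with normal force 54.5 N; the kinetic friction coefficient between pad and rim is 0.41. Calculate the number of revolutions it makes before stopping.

I = MR² = (15.5)(0.753)² = 8.789 kg·m².
Friction force f = μN = (0.41)(54.5) = 22.34 N at the rim; torque magnitude τ = fR = 16.83 N·m, opposing ω.
|α| = τ/I = 16.83/8.789 = 1.914 rad/s² (deceleration).
ω² = ω₀² − 2|α|θ with ω = 0 ⇒ θ = ω₀²/(2|α|) = 7726 rad = 1230 rev.

≈ 1230 revolutions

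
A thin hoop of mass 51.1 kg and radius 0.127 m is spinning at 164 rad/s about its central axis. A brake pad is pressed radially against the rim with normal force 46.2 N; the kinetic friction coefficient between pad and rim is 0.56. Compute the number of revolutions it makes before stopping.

I = MR² = (51.1)(0.127)² = 0.8242 kg·m².
Friction force f = μN = (0.56)(46.2) = 25.87 N at the rim; torque magnitude τ = fR = 3.286 N·m, opposing ω.
|α| = τ/I = 3.286/0.8242 = 3.987 rad/s² (deceleration).
ω² = ω₀² − 2|α|θ with ω = 0 ⇒ θ = ω₀²/(2|α|) = 3373 rad = 536.9 rev.

≈ 537 revolutions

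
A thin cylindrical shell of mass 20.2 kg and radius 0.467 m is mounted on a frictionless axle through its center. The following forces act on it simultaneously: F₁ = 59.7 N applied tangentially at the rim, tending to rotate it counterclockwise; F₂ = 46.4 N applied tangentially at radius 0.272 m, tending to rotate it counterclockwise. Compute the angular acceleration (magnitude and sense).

I = MR² = (20.2)(0.467)² = 4.405 kg·m².
Taking counterclockwise as positive: τ₁ = +(59.7)(0.467) = +27.88 N·m; τ₂ = +(46.4)(0.272) = +12.62 N·m.
Net torque τ = 40.50 N·m.
α = τ/I = 40.50/4.405 = 9.193 rad/s².

α ≈ 9.19 rad/s², counterclockwise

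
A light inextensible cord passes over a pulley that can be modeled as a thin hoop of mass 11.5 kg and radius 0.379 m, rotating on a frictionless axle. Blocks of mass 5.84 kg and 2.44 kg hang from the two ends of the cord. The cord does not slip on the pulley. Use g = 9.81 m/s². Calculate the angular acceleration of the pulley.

I = MR² = (11.5)(0.379)² = 1.652 kg·m².
Heavier block: m₁g − T₁ = m₁a. Lighter block: T₂ − m₂g = m₂a.
Pulley: (T₁ − T₂)R = Iα = I(a/R), so T₁ − T₂ = (I/R²)a = 1·M_p a = 11.50·a.
Adding the three: (m₁ − m₂)g = (m₁ + m₂ + 11.50)a, so a = (5.84 − 2.44)(9.81)/(5.84 + 2.44 + 11.50) = 1.686 m/s².
α = a/R = 1.686/0.379 = 4.449 rad/s².

α ≈ 4.45 rad/s²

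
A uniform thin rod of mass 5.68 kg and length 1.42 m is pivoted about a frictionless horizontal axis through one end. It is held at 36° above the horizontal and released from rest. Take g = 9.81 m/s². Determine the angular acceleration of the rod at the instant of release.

About the pivot, I = (1/3)ML² = (1/3)(5.68)(1.42)² = 3.818 kg·m².
The weight acts at the center, a distance L/2 = 0.7100 m from the pivot; τ = Mg(L/2) cos 36° = 32.01 N·m.
α = τ/I = 32.01/3.818 = 8.384 rad/s².

α ≈ 8.38 rad/s²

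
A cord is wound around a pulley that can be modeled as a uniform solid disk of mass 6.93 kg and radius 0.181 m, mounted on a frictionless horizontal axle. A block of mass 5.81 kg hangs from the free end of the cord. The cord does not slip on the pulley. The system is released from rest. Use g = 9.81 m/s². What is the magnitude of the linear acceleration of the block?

a ≈ 6.15 m/s²

I = ½MR² = (1/2)(6.93)(0.181)² = 0.1135 kg·m².
Block: mg − T = ma. Pulley: TR = Iα. No-slip: a = αR, so T = (I/R²)a = 3.465·a.
Then mg = (m + 3.465)a, so a = (5.81)(9.81)/(5.81 + 3.465) = 6.145 m/s².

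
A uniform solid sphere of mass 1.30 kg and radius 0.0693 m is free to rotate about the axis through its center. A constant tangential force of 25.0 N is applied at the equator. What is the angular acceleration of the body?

α ≈ 694 rad/s²

I = (2/5)MR² = (2/5)(1.30)(0.0693)² = 0.002497 kg·m².
τ = F R = (25.0)(0.0693) = 1.732 N·m.
Newton's second law for rotation, τ = Iα, gives α = τ/I = 1.732/0.002497 = 693.8 rad/s².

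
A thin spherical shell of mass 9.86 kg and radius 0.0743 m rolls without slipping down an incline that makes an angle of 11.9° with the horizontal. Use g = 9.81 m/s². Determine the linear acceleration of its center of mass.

Translation along the incline: Mg sinθ − f = Ma.
Rotation about the center: fR = Iα with I = (2/3)MR². No-slip gives a = αR, so f = (I/R²)a = (2/3)M a.
Substituting: Mg sinθ = (1 + 0.6667)Ma, so a = g sinθ/(1 + 0.6667) = (9.81) sin 11.9° / 1.667 = 1.214 m/s².

a ≈ 1.21 m/s²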